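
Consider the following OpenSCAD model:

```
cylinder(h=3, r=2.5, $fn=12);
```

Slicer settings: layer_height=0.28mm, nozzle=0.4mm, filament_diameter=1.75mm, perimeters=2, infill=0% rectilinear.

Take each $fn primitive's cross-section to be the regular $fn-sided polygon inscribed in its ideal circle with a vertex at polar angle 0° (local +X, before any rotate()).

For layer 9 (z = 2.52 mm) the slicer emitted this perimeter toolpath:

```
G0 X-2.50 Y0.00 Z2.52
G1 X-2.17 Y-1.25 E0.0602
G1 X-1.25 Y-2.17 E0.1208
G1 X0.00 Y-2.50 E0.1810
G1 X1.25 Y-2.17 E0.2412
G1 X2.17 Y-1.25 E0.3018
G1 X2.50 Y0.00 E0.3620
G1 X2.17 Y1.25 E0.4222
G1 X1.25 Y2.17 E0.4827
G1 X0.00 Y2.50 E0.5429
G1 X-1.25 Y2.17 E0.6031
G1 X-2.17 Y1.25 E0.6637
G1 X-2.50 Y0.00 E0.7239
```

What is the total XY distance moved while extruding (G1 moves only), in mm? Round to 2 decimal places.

15.55 mm

Sum the Euclidean lengths of each G1 segment: total = 15.55 mm.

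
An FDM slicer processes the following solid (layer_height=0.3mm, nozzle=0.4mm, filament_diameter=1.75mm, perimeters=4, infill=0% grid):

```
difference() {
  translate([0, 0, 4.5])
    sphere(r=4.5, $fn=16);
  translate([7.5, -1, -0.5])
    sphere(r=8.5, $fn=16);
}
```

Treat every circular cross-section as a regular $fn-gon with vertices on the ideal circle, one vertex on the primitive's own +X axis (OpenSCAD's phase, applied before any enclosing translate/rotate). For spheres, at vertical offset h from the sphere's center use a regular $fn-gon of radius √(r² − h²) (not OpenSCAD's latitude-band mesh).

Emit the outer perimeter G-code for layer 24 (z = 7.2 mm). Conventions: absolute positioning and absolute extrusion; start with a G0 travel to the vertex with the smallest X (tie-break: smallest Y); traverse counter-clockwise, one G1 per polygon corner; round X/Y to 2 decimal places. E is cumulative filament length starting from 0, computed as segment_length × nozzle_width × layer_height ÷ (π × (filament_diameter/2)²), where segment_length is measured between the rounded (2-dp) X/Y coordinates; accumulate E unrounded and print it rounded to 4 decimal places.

At z = 7.2 mm: the r=4.5 sphere slices to a regular 16-gon of circumradius 3.600 (√(r²−h²) with h=2.7 from center); the sphere at (7.5, -1): section is a regular 16-gon, circumradius = √(r²−h²) = √(8.5²−7.7²) = 3.600; After the difference (first − rest): starting from the r=4.5 sphere, the r=8.5 sphere at (7.5, -1) misses the remaining region (no effect) — 1 connected region. The outline is a single polygon with 16 vertices. Extrusion per mm of travel: 0.4 × 0.3 / (π × 0.875²) = 0.049890. Accumulating E over each segment gives final E = 1.1225.

G0 X-3.60 Y0.00 Z7.20
G1 X-3.33 Y-1.38 E0.0702
G1 X-2.55 Y-2.55 E0.1403
G1 X-1.38 Y-3.33 E0.2105
G1 X0.00 Y-3.60 E0.2806
G1 X1.38 Y-3.33 E0.3508
G1 X2.55 Y-2.55 E0.4209
G1 X3.33 Y-1.38 E0.4911
G1 X3.60 Y0.00 E0.5612
G1 X3.33 Y1.38 E0.6314
G1 X2.55 Y2.55 E0.7015
G1 X1.38 Y3.33 E0.7717
G1 X0.00 Y3.60 E0.8418
G1 X-1.38 Y3.33 E0.9120
G1 X-2.55 Y2.55 E0.9822
G1 X-3.33 Y1.38 E1.0523
G1 X-3.60 Y0.00 E1.1225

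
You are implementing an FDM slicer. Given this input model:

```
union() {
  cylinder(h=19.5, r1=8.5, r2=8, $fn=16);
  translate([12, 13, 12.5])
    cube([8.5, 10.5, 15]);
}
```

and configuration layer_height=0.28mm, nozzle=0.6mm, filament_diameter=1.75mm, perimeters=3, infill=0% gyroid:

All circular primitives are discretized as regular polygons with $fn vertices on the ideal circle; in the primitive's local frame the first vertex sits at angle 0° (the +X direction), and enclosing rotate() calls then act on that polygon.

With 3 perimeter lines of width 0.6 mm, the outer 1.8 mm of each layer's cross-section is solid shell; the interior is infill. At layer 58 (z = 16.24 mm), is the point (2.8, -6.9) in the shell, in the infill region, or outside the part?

shell

At z = 16.24 mm: the cone contributes a regular 16-gon of circumradius 8.084 (interpolated between r1=8.5 and r2=8 at t=0.833); the cube at (12, 13) (footprint 8.5×10.5) is included at this height; Merging all regions: the 2 present regions are separate (no shared area or edge), so areas and boundary lengths simply add and each stays a separate island — 2 connected regions. Overall, the cross-section has 2 separate islands. The nearest boundary edge runs (3.09, -7.47)→(-0.00, -8.08); distance from the point to it = 0.61 mm. (Shell/infill is judged within the island containing the point — the largest one.) The point is inside the cross-section, 0.61 mm from the nearest boundary — within the 1.8 mm shell band (3 × 0.6).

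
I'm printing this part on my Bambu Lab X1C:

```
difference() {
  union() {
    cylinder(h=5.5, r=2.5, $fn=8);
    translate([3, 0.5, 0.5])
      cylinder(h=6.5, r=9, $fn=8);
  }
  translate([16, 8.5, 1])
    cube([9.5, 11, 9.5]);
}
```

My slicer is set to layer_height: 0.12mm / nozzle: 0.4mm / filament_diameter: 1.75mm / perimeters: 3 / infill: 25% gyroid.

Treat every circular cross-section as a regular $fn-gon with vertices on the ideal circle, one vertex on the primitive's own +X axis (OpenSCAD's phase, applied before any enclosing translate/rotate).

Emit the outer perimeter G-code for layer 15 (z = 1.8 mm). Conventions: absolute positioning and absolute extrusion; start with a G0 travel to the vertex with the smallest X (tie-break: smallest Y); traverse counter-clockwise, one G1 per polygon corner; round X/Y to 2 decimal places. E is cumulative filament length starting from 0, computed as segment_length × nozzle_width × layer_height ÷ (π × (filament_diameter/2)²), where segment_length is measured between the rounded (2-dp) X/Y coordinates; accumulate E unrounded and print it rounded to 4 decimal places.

At z = 1.8 mm: the r=2.5 cylinder gives a regular 8-gon of circumradius 2.5 (constant along its height); the cylinder at (3, 0.5): section is a regular 8-gon, circumradius r=9; Merging all regions: the r=2.5 cylinder lies entirely inside the r=9 cylinder at (3, 0.5), so the union is just the r=9 cylinder at (3, 0.5) — 1 connected region; the cube at (16, 8.5) is present — its section is the full 9.5×11 rectangle; Subtracting the remaining from the first: starting from the result so far, the 9.5×11 cube at (16, 8.5) misses the remaining region (no effect) — 1 connected region. The outline is a single polygon with 8 vertices. Extrusion per mm of travel: 0.4 × 0.12 / (π × 0.875²) = 0.019956. Accumulating E over each segment gives final E = 1.0994.

G0 X-6.00 Y0.50 Z1.80
G1 X-3.36 Y-5.86 E0.1374
G1 X3.00 Y-8.50 E0.2748
G1 X9.36 Y-5.86 E0.4123
G1 X12.00 Y0.50 E0.5497
G1 X9.36 Y6.86 E0.6871
G1 X3.00 Y9.50 E0.8245
G1 X-3.36 Y6.86 E0.9619
G1 X-6.00 Y0.50 E1.0994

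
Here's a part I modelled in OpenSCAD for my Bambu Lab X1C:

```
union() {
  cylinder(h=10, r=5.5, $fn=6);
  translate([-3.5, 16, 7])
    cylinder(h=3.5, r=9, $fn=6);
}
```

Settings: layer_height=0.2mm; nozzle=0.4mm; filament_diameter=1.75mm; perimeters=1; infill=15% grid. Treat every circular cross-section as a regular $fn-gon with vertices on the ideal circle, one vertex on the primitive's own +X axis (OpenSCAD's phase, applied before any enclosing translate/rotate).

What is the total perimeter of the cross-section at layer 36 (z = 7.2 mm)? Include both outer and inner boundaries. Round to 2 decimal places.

At z = 7.2 mm: the r=5.5 cylinder gives a regular 6-gon of circumradius 5.5 (constant along its height) (perimeter = 2·6·5.500·sin(180°/6) = 33.00 mm); the r=9 cylinder at (-3.5, 16) contributes a regular 6-gon of circumradius 9 (perimeter = 2·6·9.000·sin(180°/6) = 54.00 mm); Taking the union: the 2 present regions are separate (no shared area or edge), so areas and boundary lengths simply add and each stays a separate island — boundary = 87.00 mm. Overall, the cross-section has 2 separate islands. Total boundary length (outer) = 87.00 mm.

87.00 mm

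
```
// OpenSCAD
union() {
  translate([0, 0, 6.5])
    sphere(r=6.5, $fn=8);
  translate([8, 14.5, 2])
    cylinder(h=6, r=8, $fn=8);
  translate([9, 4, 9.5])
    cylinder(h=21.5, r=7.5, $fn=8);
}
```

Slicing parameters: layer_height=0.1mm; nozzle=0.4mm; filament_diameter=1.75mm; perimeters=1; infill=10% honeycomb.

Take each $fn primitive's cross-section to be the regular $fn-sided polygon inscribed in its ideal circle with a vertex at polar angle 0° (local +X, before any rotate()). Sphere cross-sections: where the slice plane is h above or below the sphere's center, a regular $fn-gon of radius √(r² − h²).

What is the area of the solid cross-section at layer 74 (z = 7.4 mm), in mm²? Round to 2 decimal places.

298.23 mm²

At z = 7.4 mm: the r=6.5 sphere slices to a regular 8-gon of circumradius 6.437 (√(r²−h²) with h=0.9 from center) (area = (8/2)·6.437²·sin(360°/8) = 117.21 mm²); the cylinder at (8, 14.5): section is a regular 8-gon, circumradius r=8 (area = (8/2)·8.000²·sin(360°/8) = 181.02 mm²); the cylinder at (9, 4) does not reach this height (z outside [9.5, 31]); Merging all regions: the 2 present regions are separate (no shared area or edge), so areas and boundary lengths simply add and each stays a separate island — area = 298.23 mm². Overall, the cross-section has 2 separate islands. Net area = 298.23 mm².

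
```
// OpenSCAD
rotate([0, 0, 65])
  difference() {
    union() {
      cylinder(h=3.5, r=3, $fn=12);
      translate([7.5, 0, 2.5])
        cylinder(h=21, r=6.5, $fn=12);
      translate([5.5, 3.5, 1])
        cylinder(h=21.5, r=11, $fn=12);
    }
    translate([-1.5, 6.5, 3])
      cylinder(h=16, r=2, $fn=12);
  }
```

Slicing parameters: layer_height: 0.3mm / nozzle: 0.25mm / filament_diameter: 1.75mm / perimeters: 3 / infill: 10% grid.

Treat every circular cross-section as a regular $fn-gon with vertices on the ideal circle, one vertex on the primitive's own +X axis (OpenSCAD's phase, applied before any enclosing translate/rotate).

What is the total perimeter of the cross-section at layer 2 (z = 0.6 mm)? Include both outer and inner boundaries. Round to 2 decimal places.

18.63 mm

At z = 0.6 mm: the r=3 cylinder contributes a regular 12-gon of circumradius 3 (perimeter = 2·12·3.000·sin(180°/12) = 18.63 mm); the cylinder at (7.5, 0) is not intersected at this z (z outside [2.5, 23.5]); the cylinder at (5.5, 3.5) does not reach this height (z outside [1, 22.5]); Combining (union): only the r=3 cylinder is present, so the union is just that shape — boundary = 18.63 mm; the cylinder at (-1.5, 6.5) is not intersected at this z (z outside [3, 19]); Subtracting the remaining from the first: none of the subtracted shapes is present at this height, so that combined region is unchanged — boundary = 18.63 mm; (rotated 65° about Z; rotation is an isometry so areas/perimeters/island counts are preserved). Overall, the cross-section is a single solid region. Total boundary length (outer) = 18.63 mm.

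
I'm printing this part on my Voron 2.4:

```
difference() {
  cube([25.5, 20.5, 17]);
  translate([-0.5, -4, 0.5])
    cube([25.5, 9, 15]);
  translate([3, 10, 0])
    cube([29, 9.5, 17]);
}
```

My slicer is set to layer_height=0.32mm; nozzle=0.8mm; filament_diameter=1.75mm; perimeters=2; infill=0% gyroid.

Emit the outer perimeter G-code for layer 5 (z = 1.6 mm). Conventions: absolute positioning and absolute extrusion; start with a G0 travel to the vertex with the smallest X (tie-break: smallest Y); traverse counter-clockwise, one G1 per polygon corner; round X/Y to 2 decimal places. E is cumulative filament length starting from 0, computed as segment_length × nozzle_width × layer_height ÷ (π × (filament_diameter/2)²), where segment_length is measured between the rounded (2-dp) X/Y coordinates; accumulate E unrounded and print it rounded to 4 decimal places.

G0 X0.00 Y5.00 Z1.60
G1 X25.00 Y5.00 E2.6608
G1 X25.00 Y0.00 E3.1930
G1 X25.50 Y0.00 E3.2462
G1 X25.50 Y10.00 E4.3105
G1 X3.00 Y10.00 E6.7052
G1 X3.00 Y19.50 E7.7164
G1 X25.50 Y19.50 E10.1111
G1 X25.50 Y20.50 E10.2175
G1 X0.00 Y20.50 E12.9315
G1 X0.00 Y5.00 E14.5812

At z = 1.6 mm: the 25.5×20.5 cube contributes its full rectangle; the cube at (-0.5, -4) is present — its section is the full 25.5×9 rectangle; the cube at (3, 10) is present — its section is the full 29×9.5 rectangle; After the difference (first − rest): starting from the 25.5×20.5 cube, the 25.5×9 cube at (-0.5, -4) partially overlaps it — only the 125.00 mm² overlap (of its 229.50 mm²) is removed, clipping the outline; the 29×9.5 cube at (3, 10) partially overlaps it — only the 213.75 mm² overlap (of its 275.50 mm²) is removed, clipping the outline — 1 connected region. The outline is a single polygon with 10 vertices. Extrusion per mm of travel: 0.8 × 0.32 / (π × 0.875²) = 0.106432. Accumulating E over each segment gives final E = 14.5812.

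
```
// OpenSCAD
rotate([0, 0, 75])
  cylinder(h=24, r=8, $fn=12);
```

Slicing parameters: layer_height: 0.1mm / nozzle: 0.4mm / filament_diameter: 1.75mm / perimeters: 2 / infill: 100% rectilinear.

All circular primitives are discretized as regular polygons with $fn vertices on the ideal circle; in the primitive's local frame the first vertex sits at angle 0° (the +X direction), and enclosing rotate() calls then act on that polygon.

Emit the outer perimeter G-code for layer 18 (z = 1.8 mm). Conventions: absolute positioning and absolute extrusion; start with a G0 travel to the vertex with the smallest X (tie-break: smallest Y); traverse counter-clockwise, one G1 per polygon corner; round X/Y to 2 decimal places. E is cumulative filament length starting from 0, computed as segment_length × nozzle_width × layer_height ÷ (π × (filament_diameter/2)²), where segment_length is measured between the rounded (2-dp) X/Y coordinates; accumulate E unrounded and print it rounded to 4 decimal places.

At z = 1.8 mm: the r=8 cylinder gives a regular 12-gon of circumradius 8 (constant along its height); (whole slice rotated 75° about Z — lengths, areas and connectivity unchanged). The outline is a single polygon with 12 vertices. Extrusion per mm of travel: 0.4 × 0.1 / (π × 0.875²) = 0.016630. Accumulating E over each segment gives final E = 0.8267.

G0 X-7.73 Y-2.07 Z1.80
G1 X-5.66 Y-5.66 E0.0689
G1 X-2.07 Y-7.73 E0.1378
G1 X2.07 Y-7.73 E0.2067
G1 X5.66 Y-5.66 E0.2756
G1 X7.73 Y-2.07 E0.3445
G1 X7.73 Y2.07 E0.4134
G1 X5.66 Y5.66 E0.4823
G1 X2.07 Y7.73 E0.5512
G1 X-2.07 Y7.73 E0.6200
G1 X-5.66 Y5.66 E0.6890
G1 X-7.73 Y2.07 E0.7579
G1 X-7.73 Y-2.07 E0.8267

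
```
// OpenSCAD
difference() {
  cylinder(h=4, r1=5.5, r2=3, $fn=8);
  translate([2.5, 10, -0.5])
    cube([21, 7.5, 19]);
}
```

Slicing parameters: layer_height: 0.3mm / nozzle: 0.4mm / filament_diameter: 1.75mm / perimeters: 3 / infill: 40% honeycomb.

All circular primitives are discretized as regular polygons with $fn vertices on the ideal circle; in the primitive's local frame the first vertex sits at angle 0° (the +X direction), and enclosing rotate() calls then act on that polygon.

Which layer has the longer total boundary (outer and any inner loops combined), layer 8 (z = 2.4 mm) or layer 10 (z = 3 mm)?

Layer 8 (z = 2.4): the cone (r1=5.5→r2=3) has section circumradius 4.000 here — a regular 8-gon (perimeter = 2·8·4.000·sin(180°/8) = 24.49 mm); the cube at (2.5, 10) (footprint 21×7.5) is included at this height (perimeter 57.00 mm); Taking the first minus the rest: starting from the cone, the 21×7.5 cube at (2.5, 10) misses the remaining region (no effect) — boundary = 24.49 mm. So its perimeter = 24.49 mm. Layer 10 (z = 3): the cone contributes a regular 8-gon of circumradius 3.625 (interpolated between r1=5.5 and r2=3 at t=0.750) (perimeter = 2·8·3.625·sin(180°/8) = 22.20 mm); the cube at (2.5, 10) (footprint 21×7.5) is included at this height (perimeter 57.00 mm); Taking the first minus the rest: starting from the cone, the 21×7.5 cube at (2.5, 10) misses the remaining region (no effect) — boundary = 22.20 mm. So its perimeter = 22.20 mm. Layer 8 is larger (24.49 vs 22.20 mm).

layer 8 (z = 2.4 mm)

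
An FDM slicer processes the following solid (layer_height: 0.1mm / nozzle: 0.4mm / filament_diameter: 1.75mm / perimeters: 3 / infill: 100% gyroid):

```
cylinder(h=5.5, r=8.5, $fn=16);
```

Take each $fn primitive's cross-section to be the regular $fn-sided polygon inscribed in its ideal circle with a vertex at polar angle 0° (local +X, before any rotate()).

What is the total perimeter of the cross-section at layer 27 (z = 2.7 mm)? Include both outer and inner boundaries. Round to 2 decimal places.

53.06 mm

At z = 2.7 mm: the r=8.5 cylinder contributes a regular 16-gon of circumradius 8.5 (perimeter = 2·16·8.500·sin(180°/16) = 53.06 mm). Overall, the cross-section is a single solid region. Total boundary length (outer) = 53.06 mm.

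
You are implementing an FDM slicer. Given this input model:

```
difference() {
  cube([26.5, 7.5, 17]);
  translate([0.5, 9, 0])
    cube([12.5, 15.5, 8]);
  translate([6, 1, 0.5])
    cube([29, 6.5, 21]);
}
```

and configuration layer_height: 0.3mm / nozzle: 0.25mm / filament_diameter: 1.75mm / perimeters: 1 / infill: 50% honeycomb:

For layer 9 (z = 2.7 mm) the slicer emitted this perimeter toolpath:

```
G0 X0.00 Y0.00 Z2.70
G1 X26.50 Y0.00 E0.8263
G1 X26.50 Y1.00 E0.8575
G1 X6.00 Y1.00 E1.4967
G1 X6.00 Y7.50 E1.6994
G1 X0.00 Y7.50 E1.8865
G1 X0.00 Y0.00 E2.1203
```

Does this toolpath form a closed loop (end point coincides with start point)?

yes

Start point (G0): (0.00, 0.00). End point (last G1): the path returns to the start — closed.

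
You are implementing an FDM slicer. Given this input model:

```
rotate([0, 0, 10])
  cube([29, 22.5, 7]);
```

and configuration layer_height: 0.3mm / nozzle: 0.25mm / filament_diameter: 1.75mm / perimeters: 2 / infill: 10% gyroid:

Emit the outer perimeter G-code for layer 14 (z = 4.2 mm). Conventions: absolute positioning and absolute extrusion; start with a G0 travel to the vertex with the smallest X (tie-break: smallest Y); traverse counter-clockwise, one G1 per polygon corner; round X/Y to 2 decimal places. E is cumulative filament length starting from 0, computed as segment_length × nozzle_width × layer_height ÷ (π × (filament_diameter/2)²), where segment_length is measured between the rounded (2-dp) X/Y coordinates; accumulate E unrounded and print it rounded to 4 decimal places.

G0 X-3.91 Y22.16 Z4.20
G1 X0.00 Y0.00 E0.7017
G1 X28.56 Y5.04 E1.6060
G1 X24.65 Y27.19 E2.3073
G1 X-3.91 Y22.16 E3.2115

At z = 4.2 mm: the 29×22.5 cube contributes its full rectangle; (rotated 10° about Z; rotation is an isometry so areas/perimeters/island counts are preserved). The outline is a single polygon with 4 vertices. Extrusion per mm of travel: 0.25 × 0.3 / (π × 0.875²) = 0.031181. Accumulating E over each segment gives final E = 3.2115.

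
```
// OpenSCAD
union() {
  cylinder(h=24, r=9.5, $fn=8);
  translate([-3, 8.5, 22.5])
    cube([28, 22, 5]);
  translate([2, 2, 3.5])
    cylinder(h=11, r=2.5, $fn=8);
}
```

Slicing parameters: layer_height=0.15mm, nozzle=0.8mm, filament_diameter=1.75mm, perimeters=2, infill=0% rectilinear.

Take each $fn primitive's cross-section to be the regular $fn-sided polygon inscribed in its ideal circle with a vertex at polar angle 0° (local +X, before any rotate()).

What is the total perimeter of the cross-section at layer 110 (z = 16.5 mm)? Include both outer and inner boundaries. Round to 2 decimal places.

58.17 mm

At z = 16.5 mm: the cylinder: section is a regular 8-gon, circumradius r=9.5 (perimeter = 2·8·9.500·sin(180°/8) = 58.17 mm); the cube at (-3, 8.5) does not reach this height (z outside [22.5, 27.5]); the cylinder at (2, 2) does not reach this height (z outside [3.5, 14.5]); Merging all regions: only the r=9.5 cylinder is present, so the union is just that shape — boundary = 58.17 mm. Overall, the cross-section is a single solid region. Total boundary length (outer) = 58.17 mm.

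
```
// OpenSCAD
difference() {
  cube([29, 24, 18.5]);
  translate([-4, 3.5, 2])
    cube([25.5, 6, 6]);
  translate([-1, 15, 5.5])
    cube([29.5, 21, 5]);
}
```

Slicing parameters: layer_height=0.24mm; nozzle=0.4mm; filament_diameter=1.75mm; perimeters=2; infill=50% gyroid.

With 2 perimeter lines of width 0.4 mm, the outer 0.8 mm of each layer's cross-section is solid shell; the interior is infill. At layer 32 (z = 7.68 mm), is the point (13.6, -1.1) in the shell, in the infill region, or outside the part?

At z = 7.68 mm: the 29×24 cube contributes its full rectangle; the cube at (-4, 3.5) (footprint 25.5×6) is included at this height; the cube at (-1, 15) is present — its section is the full 29.5×21 rectangle; After the difference (first − rest): starting from the 29×24 cube, the 25.5×6 cube at (-4, 3.5) partially overlaps it — only the 129.00 mm² overlap (of its 153.00 mm²) is removed, clipping the outline; the 29.5×21 cube at (-1, 15) partially overlaps it — only the 256.50 mm² overlap (of its 619.50 mm²) is removed, clipping the outline — 1 connected region. Overall, the cross-section is a single solid region. The nearest boundary edge runs (29.00, 0.00)→(0.00, 0.00); distance from the point to it = 1.10 mm. The point is not inside any of the regions above, so it lies outside the cross-section (1.10 mm from the nearest boundary).

outside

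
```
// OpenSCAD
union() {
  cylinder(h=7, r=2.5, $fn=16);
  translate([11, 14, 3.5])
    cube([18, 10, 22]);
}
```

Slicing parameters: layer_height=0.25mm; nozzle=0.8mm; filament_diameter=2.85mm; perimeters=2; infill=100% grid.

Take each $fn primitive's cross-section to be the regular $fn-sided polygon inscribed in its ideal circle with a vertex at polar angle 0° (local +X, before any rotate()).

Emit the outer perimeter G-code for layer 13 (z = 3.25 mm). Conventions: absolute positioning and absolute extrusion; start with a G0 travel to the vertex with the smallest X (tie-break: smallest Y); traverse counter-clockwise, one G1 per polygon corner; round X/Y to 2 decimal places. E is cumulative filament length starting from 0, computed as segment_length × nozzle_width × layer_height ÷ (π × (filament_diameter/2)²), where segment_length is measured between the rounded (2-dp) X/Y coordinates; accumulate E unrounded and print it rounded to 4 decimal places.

At z = 3.25 mm: the r=2.5 cylinder contributes a regular 16-gon of circumradius 2.5; the cube at (11, 14) is absent (z outside [3.5, 25.5]); Merging all regions: only the r=2.5 cylinder is present, so the union is just that shape — 1 connected region. The outline is a single polygon with 16 vertices. Extrusion per mm of travel: 0.8 × 0.25 / (π × 1.425²) = 0.031351. Accumulating E over each segment gives final E = 0.4896.

G0 X-2.50 Y0.00 Z3.25
G1 X-2.31 Y-0.96 E0.0307
G1 X-1.77 Y-1.77 E0.0612
G1 X-0.96 Y-2.31 E0.0917
G1 X0.00 Y-2.50 E0.1224
G1 X0.96 Y-2.31 E0.1531
G1 X1.77 Y-1.77 E0.1836
G1 X2.31 Y-0.96 E0.2141
G1 X2.50 Y0.00 E0.2448
G1 X2.31 Y0.96 E0.2755
G1 X1.77 Y1.77 E0.3060
G1 X0.96 Y2.31 E0.3365
G1 X0.00 Y2.50 E0.3672
G1 X-0.96 Y2.31 E0.3979
G1 X-1.77 Y1.77 E0.4284
G1 X-2.31 Y0.96 E0.4589
G1 X-2.50 Y0.00 E0.4896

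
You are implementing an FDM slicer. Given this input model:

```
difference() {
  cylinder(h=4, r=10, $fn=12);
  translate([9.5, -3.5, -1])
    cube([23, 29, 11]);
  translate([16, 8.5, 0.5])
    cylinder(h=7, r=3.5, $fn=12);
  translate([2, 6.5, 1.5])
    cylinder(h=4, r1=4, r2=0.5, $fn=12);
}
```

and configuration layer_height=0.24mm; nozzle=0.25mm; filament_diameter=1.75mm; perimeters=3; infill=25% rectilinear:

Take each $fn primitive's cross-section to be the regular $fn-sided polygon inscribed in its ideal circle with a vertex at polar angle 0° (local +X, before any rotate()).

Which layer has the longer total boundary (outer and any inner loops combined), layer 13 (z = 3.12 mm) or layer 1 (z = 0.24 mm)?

Layer 13 (z = 3.12): the r=10 cylinder gives a regular 12-gon of circumradius 10 (constant along its height) (perimeter = 2·12·10.000·sin(180°/12) = 62.12 mm); the 23×29 cube at (9.5, -3.5) contributes its full rectangle (perimeter 104.00 mm); the r=3.5 cylinder at (16, 8.5) contributes a regular 12-gon of circumradius 3.5 (perimeter = 2·12·3.500·sin(180°/12) = 21.74 mm); the cone at (2, 6.5): at t=0.405 of its height the radius interpolates to r₁+(r₂−r₁)t = 2.583, giving a regular 12-gon of that circumradius (perimeter = 2·12·2.583·sin(180°/12) = 16.04 mm); After the difference (first − rest): starting from the r=10 cylinder, the 23×29 cube at (9.5, -3.5) partially overlaps it — only the 0.93 mm² overlap (of its 667.00 mm²) is removed, clipping the outline; the r=3.5 cylinder at (16, 8.5) misses the remaining region (no effect); the cone at (2, 6.5) lies wholly inside it (removes its full 20.01 mm² and its 16.04 mm outline becomes a hole wall) — boundary (outer + 1 inner loop) = 78.03 mm. So its perimeter = 78.03 mm. Layer 1 (z = 0.24): the cylinder: section is a regular 12-gon, circumradius r=10 (perimeter = 2·12·10.000·sin(180°/12) = 62.12 mm); the cube at (9.5, -3.5) (footprint 23×29) is included at this height (perimeter 104.00 mm); the cylinder at (16, 8.5) does not reach this height (z outside [0.5, 7.5]); the cone at (2, 6.5) is absent (z outside [1.5, 5.5]); Taking the first minus the rest: starting from the r=10 cylinder, the 23×29 cube at (9.5, -3.5) partially overlaps it — only the 0.93 mm² overlap (of its 667.00 mm²) is removed, clipping the outline — boundary = 61.98 mm. So its perimeter = 61.98 mm. Layer 13 is larger (78.03 vs 61.98 mm).

layer 13 (z = 3.12 mm)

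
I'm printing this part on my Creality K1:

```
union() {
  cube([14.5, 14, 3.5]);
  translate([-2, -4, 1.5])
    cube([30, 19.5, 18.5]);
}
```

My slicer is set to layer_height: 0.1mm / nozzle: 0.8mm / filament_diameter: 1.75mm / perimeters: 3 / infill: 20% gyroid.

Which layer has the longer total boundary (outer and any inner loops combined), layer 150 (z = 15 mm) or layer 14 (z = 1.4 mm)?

layer 150 (z = 15 mm)

Layer 150 (z = 15): the cube is absent (z outside [0, 3.5]); the 30×19.5 cube at (-2, -4) contributes its full rectangle (perimeter 99.00 mm); Combining (union): only the 30×19.5 cube at (-2, -4) is present, so the union is just that shape — boundary = 99.00 mm. So its perimeter = 99.00 mm. Layer 14 (z = 1.4): the 14.5×14 cube contributes its full rectangle (perimeter 57.00 mm); the cube at (-2, -4) is absent (z outside [1.5, 20]); Combining (union): only the 14.5×14 cube is present, so the union is just that shape — boundary = 57.00 mm. So its perimeter = 57.00 mm. Layer 150 is larger (99.00 vs 57.00 mm).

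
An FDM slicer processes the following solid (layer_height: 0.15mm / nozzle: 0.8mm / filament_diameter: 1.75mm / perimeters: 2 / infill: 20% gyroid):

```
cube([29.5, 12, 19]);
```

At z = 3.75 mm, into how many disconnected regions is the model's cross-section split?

At z = 3.75 mm: the cube is present — its section is the full 29.5×12 rectangle. The result has 1 disconnected region.

1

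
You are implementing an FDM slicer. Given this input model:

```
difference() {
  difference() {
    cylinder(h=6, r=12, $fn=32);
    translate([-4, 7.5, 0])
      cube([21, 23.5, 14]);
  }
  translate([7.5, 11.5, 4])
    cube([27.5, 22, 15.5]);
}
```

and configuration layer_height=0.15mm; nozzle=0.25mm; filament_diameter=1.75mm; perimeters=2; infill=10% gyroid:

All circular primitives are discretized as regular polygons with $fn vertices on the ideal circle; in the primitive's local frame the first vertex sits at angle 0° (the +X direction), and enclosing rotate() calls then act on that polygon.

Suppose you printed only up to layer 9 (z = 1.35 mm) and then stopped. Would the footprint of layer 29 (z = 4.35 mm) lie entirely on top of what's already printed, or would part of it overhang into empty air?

entirely on top

Compare the two slices. At z = 1.35: the r=12 cylinder contributes a regular 32-gon of circumradius 12 (area = (32/2)·12.000²·sin(360°/32) = 449.49 mm²); the 21×23.5 cube at (-4, 7.5) contributes its full rectangle (area 493.50 mm²); After the difference (first − rest): starting from the r=12 cylinder (449.49 mm²), the 21×23.5 cube at (-4, 7.5) partially overlaps it — only the 45.87 mm² overlap (of its 493.50 mm²) is removed, clipping the outline — area = 403.61 mm²; the cube at (7.5, 11.5) is not intersected at this z (z outside [4, 19.5]); After the difference (first − rest): none of the subtracted shapes is present at this height, so the result so far is unchanged — area = 403.61 mm². At z = 4.35: the r=12 cylinder gives a regular 32-gon of circumradius 12 (constant along its height) (area = (32/2)·12.000²·sin(360°/32) = 449.49 mm²); the 21×23.5 cube at (-4, 7.5) contributes its full rectangle (area 493.50 mm²); Taking the first minus the rest: starting from the r=12 cylinder (449.49 mm²), the 21×23.5 cube at (-4, 7.5) partially overlaps it — only the 45.87 mm² overlap (of its 493.50 mm²) is removed, clipping the outline — area = 403.61 mm²; the cube at (7.5, 11.5) (footprint 27.5×22) is included at this height (area 605.00 mm²); Subtracting the remaining from the first: starting from that combined region (403.61 mm²), the 27.5×22 cube at (7.5, 11.5) misses the remaining region (no effect) — area = 403.61 mm². Checking containment: the cross-section at z = 4.35 is a subset of the cross-section at z = 1.35.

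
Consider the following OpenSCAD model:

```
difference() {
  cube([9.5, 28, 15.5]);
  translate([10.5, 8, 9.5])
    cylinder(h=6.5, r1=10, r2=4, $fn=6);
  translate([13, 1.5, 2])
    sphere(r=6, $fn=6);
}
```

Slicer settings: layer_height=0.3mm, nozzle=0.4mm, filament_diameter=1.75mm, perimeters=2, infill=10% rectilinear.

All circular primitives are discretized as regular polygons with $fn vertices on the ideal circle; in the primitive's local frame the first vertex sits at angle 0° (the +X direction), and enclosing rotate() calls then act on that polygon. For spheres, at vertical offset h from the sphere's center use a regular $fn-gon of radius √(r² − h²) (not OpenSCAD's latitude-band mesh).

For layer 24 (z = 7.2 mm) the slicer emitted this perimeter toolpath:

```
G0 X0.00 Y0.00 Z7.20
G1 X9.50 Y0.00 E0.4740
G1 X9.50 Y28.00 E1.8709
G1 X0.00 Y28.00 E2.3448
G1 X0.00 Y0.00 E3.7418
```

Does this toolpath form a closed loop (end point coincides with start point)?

yes

Start point (G0): (0.00, 0.00). End point (last G1): the path returns to the start — closed.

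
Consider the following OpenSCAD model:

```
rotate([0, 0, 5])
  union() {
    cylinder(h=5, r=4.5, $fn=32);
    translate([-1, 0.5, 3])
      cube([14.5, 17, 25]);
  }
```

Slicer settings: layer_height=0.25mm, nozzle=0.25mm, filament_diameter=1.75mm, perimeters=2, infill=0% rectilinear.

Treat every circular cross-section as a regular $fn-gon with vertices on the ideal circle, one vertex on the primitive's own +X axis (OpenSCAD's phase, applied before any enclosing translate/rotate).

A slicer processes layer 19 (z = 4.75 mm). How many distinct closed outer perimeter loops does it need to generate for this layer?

1

At z = 4.75 mm: the r=4.5 cylinder gives a regular 32-gon of circumradius 4.5 (constant along its height); the cube at (-1, 0.5) is present — its section is the full 14.5×17 rectangle; Combining (union): the regions partially overlap (shared area 17.51 mm²), so overlapping operands fuse into one piece — 1 connected region; (rotated 5° about Z; rotation is an isometry so areas/perimeters/island counts are preserved). The result has 1 disconnected region.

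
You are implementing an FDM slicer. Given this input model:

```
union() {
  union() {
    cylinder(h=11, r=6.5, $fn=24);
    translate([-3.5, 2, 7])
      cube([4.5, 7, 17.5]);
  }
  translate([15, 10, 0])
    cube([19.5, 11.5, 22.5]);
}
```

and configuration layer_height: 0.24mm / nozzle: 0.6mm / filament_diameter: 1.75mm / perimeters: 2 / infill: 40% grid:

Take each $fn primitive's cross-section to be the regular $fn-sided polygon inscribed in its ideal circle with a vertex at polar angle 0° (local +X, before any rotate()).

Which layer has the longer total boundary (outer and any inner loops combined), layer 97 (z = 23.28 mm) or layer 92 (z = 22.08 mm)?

layer 92 (z = 22.08 mm)

Layer 97 (z = 23.28): the cylinder does not reach this height (z outside [0, 11]); the cube at (-3.5, 2) (footprint 4.5×7) is included at this height (perimeter 23.00 mm); Taking the union: only the 4.5×7 cube at (-3.5, 2) is present, so the union is just that shape — boundary = 23.00 mm; the cube at (15, 10) does not reach this height (z outside [0, 22.5]); Taking the union: only that combined region is present, so the union is just that shape — boundary = 23.00 mm. So its perimeter = 23.00 mm. Layer 92 (z = 22.08): the cylinder is absent (z outside [0, 11]); the cube at (-3.5, 2) is present — its section is the full 4.5×7 rectangle (perimeter 23.00 mm); Taking the union: only the 4.5×7 cube at (-3.5, 2) is present, so the union is just that shape — boundary = 23.00 mm; the cube at (15, 10) is present — its section is the full 19.5×11.5 rectangle (perimeter 62.00 mm); Merging all regions: the 2 present regions are separate (no shared area or edge), so areas and boundary lengths simply add and each stays a separate island — boundary = 85.00 mm. So its perimeter = 85.00 mm. Layer 92 is larger (85.00 vs 23.00 mm).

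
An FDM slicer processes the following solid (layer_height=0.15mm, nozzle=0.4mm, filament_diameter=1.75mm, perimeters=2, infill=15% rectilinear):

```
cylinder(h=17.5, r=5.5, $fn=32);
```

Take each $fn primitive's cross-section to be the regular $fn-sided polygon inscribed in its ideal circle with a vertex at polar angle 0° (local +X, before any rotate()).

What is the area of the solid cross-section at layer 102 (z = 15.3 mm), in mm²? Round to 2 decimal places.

94.42 mm²

At z = 15.3 mm: the cylinder: section is a regular 32-gon, circumradius r=5.5 (area = (32/2)·5.500²·sin(360°/32) = 94.42 mm²). Overall, the cross-section is a single solid region. Net area = 94.42 mm².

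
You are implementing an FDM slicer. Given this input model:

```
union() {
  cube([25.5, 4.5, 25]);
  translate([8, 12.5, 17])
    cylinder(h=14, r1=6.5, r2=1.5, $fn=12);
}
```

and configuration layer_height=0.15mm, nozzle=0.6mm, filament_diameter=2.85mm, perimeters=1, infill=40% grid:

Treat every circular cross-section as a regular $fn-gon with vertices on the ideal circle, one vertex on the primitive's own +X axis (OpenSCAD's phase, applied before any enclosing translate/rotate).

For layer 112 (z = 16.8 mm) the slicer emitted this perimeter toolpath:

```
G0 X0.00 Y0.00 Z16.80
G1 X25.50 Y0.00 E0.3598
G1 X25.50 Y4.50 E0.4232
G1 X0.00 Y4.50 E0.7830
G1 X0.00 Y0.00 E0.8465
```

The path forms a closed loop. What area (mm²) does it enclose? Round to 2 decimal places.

114.75 mm²

Apply the shoelace formula to the sequence of (X, Y) vertices; enclosed area = 114.75 mm².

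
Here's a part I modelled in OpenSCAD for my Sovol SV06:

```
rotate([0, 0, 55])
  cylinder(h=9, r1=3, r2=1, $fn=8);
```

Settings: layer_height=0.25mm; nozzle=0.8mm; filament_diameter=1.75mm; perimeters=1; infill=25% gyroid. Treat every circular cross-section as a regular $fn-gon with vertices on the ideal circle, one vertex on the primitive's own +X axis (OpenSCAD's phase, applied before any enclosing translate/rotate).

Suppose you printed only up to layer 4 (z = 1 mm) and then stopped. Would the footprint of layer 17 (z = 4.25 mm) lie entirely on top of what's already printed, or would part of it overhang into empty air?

entirely on top

Compare the two slices. At z = 1: the cone: at t=0.111 of its height the radius interpolates to r₁+(r₂−r₁)t = 2.778, giving a regular 8-gon of that circumradius (area = (8/2)·2.778²·sin(360°/8) = 21.82 mm²); (rotated 55° about Z; rotation is an isometry so areas/perimeters/island counts are preserved). At z = 4.25: the cone: at t=0.472 of its height the radius interpolates to r₁+(r₂−r₁)t = 2.056, giving a regular 8-gon of that circumradius (area = (8/2)·2.056²·sin(360°/8) = 11.95 mm²); (rotated 55° about Z; rotation is an isometry so areas/perimeters/island counts are preserved). Checking containment: the cross-section at z = 4.25 is a subset of the cross-section at z = 1.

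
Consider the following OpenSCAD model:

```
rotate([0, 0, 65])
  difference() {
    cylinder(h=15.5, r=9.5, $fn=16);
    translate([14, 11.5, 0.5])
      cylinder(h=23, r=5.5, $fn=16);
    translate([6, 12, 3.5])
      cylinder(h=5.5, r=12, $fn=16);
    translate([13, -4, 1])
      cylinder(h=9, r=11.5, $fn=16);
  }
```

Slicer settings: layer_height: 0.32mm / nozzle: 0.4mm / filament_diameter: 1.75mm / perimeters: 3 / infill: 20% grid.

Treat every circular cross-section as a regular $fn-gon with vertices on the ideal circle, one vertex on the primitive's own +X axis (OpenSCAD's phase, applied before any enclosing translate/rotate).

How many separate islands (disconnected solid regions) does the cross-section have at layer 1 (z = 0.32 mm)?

At z = 0.32 mm: the r=9.5 cylinder gives a regular 16-gon of circumradius 9.5 (constant along its height); the cylinder at (14, 11.5) does not reach this height (z outside [0.5, 23.5]); the cylinder at (6, 12) does not reach this height (z outside [3.5, 9]); the cylinder at (13, -4) is not intersected at this z (z outside [1, 10]); Subtracting the remaining from the first: none of the subtracted shapes is present at this height, so the r=9.5 cylinder is unchanged — 1 connected region; (rotated 65° about Z; rotation is an isometry so areas/perimeters/island counts are preserved). Overall, the cross-section is a single solid region. Island count = 1.

1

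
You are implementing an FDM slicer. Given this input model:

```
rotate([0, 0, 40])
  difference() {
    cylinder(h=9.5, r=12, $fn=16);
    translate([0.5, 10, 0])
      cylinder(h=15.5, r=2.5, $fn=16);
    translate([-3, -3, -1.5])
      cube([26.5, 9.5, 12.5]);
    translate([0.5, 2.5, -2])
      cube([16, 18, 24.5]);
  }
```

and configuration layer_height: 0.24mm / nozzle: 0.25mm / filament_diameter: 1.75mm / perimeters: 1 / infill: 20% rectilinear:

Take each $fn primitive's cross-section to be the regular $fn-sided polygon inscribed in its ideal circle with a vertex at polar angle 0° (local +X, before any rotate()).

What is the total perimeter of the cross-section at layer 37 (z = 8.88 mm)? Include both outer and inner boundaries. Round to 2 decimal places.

86.05 mm

At z = 8.88 mm: the cylinder: section is a regular 16-gon, circumradius r=12 (perimeter = 2·16·12.000·sin(180°/16) = 74.91 mm); the r=2.5 cylinder at (0.5, 10) contributes a regular 16-gon of circumradius 2.5 (perimeter = 2·16·2.500·sin(180°/16) = 15.61 mm); the 26.5×9.5 cube at (-3, -3) contributes its full rectangle (perimeter 72.00 mm); the cube at (0.5, 2.5) is present — its section is the full 16×18 rectangle (perimeter 68.00 mm); Subtracting the remaining from the first: starting from the r=12 cylinder, the r=2.5 cylinder at (0.5, 10) partially overlaps it — only the 17.61 mm² overlap (of its 19.13 mm²) is removed, clipping the outline; the 26.5×9.5 cube at (-3, -3) partially overlaps it — only the 136.55 mm² overlap (of its 251.75 mm²) is removed, clipping the outline; the 16×18 cube at (0.5, 2.5) partially overlaps it — only the 25.90 mm² overlap (of its 288.00 mm²) is removed, clipping the outline — boundary = 86.05 mm; (rotated 40° about Z; rotation is an isometry so areas/perimeters/island counts are preserved). Overall, the cross-section is a single solid region. Total boundary length (outer) = 86.05 mm.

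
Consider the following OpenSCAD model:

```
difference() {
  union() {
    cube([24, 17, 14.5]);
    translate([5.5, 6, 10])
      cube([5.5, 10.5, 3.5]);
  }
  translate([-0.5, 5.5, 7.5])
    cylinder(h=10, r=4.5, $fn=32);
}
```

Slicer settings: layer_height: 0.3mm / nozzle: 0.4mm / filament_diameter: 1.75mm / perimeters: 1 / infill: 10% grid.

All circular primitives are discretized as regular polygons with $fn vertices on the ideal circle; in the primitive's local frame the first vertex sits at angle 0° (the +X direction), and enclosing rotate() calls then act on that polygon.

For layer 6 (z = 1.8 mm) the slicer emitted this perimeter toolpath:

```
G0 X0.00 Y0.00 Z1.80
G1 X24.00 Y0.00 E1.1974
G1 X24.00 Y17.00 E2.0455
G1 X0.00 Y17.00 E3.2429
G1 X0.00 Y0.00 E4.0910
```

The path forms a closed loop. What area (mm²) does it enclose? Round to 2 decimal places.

Apply the shoelace formula to the sequence of (X, Y) vertices; enclosed area = 408.00 mm².

408.00 mm²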